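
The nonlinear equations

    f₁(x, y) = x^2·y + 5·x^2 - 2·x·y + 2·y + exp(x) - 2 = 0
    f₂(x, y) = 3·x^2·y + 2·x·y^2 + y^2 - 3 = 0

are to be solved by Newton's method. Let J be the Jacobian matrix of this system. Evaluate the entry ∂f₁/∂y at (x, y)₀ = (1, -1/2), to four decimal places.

1.0000

∂f₁/∂y = x^2 - 2·x + 2.
At (1, -1/2) this is 1.0000.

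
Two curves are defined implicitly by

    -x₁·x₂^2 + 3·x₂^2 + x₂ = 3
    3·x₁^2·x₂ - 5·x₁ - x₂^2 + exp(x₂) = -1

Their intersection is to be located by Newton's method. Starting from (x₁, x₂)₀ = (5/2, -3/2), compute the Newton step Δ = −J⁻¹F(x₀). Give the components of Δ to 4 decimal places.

(-1.5032, 0.0143)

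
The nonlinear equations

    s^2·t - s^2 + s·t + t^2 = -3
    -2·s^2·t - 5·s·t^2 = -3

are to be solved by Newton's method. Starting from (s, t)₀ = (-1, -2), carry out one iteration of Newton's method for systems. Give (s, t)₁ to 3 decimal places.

(-1.120, -0.620)

At (-1, -2): F = (6.000, 27.000).
Jacobian J = [[2·s·t - 2·s + t, s^2 + s + 2·t], [-4·s·t - 5·t^2, -2·s^2 - 10·s·t]].
At the point, J = [[4.000, -4.000], [-28.000, -22.000]] (det J = -200.000).
Solving J·Δ = −F gives Δ = (-0.120, 1.380).
Then the next iterate is (s, t)₁ = (-1.120, -0.620).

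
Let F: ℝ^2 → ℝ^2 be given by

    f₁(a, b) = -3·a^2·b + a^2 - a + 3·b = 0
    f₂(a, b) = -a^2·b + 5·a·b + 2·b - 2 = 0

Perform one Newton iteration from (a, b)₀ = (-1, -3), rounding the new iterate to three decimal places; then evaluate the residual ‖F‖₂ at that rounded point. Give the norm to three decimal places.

1.789

At (-1, -3): F = (2.000, 10.000).
Jacobian J = [[-6·a·b + 2·a - 1, -3·a^2 + 3], [-2·a·b + 5·b, -a^2 + 5·a + 2]].
At the point, J = [[-21.000, 0.000], [-21.000, -4.000]] (det J = 84.000).
Solving J·Δ = −F gives Δ = (0.095, 2.000).
Then the next iterate is (a, b)₁ = (-0.905, -1.000).
Re-evaluating at (-0.905, -1.000): F = (1.18110, 1.34403), so ‖F‖₂ = 1.789.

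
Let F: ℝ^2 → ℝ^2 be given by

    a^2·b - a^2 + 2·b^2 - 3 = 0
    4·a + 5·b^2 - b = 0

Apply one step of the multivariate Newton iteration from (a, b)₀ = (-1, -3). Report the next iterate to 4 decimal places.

(-0.2990, -1.4902)

At (-1, -3): F = (11.0000, 44.0000).
Jacobian J = [[2·a·b - 2·a, a^2 + 4·b], [4, 10·b - 1]].
At the point, J = [[8.0000, -11.0000], [4.0000, -31.0000]] (det J = -204.0000).
Solving J·Δ = −F gives Δ = (0.7010, 1.5098).
Then the next iterate is (a, b)₁ = (-0.2990, -1.4902).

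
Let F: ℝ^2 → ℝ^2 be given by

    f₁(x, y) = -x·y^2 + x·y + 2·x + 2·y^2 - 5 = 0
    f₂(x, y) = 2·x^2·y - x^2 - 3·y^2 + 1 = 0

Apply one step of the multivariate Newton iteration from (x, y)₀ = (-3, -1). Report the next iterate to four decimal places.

(-1.0812, -1.2308)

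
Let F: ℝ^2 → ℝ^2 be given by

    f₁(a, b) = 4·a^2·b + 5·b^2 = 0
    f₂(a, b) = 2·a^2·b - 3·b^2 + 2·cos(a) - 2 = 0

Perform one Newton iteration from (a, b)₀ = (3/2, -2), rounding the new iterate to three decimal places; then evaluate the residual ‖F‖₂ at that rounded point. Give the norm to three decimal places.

6.134

At (3/2, -2): F = (2.000, -22.85853).
Jacobian J = [[8·a·b, 4·a^2 + 10·b], [4·a·b - 2·sin(a), 2·a^2 - 6·b]].
At the point, J = [[-24.000, -11.000], [-13.99499, 16.500]] (det J = -549.94489).
Solving J·Δ = −F gives Δ = (-0.397, 1.048).
Then the next iterate is (a, b)₁ = (1.103, -0.952).
Re-evaluating at (1.103, -0.952): F = (-0.10133, -6.13349), so ‖F‖₂ = 6.134.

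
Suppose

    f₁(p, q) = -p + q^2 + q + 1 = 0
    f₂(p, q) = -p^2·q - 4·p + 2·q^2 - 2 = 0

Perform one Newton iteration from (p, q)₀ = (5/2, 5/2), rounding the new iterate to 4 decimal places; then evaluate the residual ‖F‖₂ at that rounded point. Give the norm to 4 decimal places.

6.7241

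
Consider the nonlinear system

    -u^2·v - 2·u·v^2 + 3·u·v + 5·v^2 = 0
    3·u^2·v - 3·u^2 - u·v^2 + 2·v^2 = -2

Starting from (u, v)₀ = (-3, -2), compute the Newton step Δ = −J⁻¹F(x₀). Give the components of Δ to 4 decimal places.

(1.0617, 0.8451)

At (-3, -2): F = (80.0000, -59.0000).
Jacobian J = [[-2·u·v - 2·v^2 + 3·v, -u^2 - 4·u·v + 3·u + 10·v], [6·u·v - 6·u - v^2, 3·u^2 - 2·u·v + 4·v]].
At the point, J = [[-26.0000, -62.0000], [50.0000, 7.0000]] (det J = 2918.0000).
Solving J·Δ = −F gives Δ = (1.0617, 0.8451).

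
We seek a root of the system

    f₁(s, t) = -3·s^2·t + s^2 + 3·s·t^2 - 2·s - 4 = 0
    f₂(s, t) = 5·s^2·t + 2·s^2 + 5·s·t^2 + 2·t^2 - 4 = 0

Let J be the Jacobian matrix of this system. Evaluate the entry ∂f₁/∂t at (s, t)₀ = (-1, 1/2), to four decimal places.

-6.0000

∂f₁/∂t = -3·s^2 + 6·s·t.
At (-1, 1/2) this is -6.0000.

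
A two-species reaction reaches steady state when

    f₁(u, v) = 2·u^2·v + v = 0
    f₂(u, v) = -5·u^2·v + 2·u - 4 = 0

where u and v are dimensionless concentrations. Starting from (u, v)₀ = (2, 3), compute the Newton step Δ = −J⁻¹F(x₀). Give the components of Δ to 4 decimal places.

(0.0000, -3.0000)

At (2, 3): F = (27.0000, -60.0000).
Jacobian J = [[4·u·v, 2·u^2 + 1], [-10·u·v + 2, -5·u^2]].
At the point, J = [[24.0000, 9.0000], [-58.0000, -20.0000]] (det J = 42.0000).
Solving J·Δ = −F gives Δ = (0.0000, -3.0000).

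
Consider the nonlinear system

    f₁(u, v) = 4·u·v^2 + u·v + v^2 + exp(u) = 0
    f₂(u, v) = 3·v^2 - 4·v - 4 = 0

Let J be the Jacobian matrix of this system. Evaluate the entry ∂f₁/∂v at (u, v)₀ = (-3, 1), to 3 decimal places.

-25.000

∂f₁/∂v = 8·u·v + u + 2·v.
At (-3, 1) this is -25.000.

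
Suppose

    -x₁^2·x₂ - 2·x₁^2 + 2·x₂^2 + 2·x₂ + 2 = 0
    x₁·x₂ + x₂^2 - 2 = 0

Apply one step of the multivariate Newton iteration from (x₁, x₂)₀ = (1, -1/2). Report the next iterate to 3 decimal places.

At (1, -1/2): F = (0.000, -2.250).
Jacobian J = [[-2·x₁·x₂ - 4·x₁, -x₁^2 + 4·x₂ + 2], [x₂, x₁ + 2·x₂]].
At the point, J = [[-3.000, -1.000], [-0.500, 0.000]] (det J = -0.500).
Solving J·Δ = −F gives Δ = (-4.500, 13.500).
Then the next iterate is (x₁, x₂)₁ = (-3.500, 13.000).

(-3.500, 13.000)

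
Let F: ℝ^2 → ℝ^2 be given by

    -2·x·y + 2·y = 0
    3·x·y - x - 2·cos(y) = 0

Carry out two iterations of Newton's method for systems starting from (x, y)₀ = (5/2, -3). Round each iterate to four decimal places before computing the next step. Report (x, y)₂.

(0.6759, 0.7268)

At (5/2, -3): F = (9.0000, -23.020015).
Jacobian J = [[-2·y, -2·x + 2], [3·y - 1, 3·x + 2·sin(y)]].
At the point, J = [[6.0000, -3.0000], [-10.0000, 7.217760]] (det J = 13.306560).
Solving J·Δ = −F gives Δ = (0.3081, 3.6163).
Then the next iterate is (x, y)₁ = (2.8081, 0.6163).
Round to (2.8081, 0.6163) and repeat: F = (-2.228664, 0.751751), J = [[-1.2326, -3.6162], [0.8489, 9.580340]].
Δ = (-2.1322, 0.1105), so (x, y)₂ = (0.6759, 0.7268).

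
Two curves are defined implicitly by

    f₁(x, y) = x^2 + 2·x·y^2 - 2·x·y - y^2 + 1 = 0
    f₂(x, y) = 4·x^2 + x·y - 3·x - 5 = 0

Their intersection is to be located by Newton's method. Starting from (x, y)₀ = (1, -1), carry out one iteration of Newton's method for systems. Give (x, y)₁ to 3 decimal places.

(1.682, 1.273)

At (1, -1): F = (5.000, -5.000).
Jacobian J = [[2·x + 2·y^2 - 2·y, 4·x·y - 2·x - 2·y], [8·x + y - 3, x]].
At the point, J = [[6.000, -4.000], [4.000, 1.000]] (det J = 22.000).
Solving J·Δ = −F gives Δ = (0.682, 2.273).
Then the next iterate is (x, y)₁ = (1.682, 1.273).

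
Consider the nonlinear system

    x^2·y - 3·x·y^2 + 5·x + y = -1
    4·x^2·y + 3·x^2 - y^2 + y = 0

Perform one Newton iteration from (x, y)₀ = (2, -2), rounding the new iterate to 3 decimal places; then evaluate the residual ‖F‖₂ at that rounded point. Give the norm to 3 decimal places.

At (2, -2): F = (-23.000, -26.000).
Jacobian J = [[2·x·y - 3·y^2 + 5, x^2 - 6·x·y + 1], [8·x·y + 6·x, 4·x^2 - 2·y + 1]].
At the point, J = [[-15.000, 29.000], [-20.000, 21.000]] (det J = 265.000).
Solving J·Δ = −F gives Δ = (-1.023, 0.264).
Then the next iterate is (x, y)₁ = (0.977, -1.736).
Re-evaluating at (0.977, -1.736): F = (-6.34121, -8.51436), so ‖F‖₂ = 10.616.

10.616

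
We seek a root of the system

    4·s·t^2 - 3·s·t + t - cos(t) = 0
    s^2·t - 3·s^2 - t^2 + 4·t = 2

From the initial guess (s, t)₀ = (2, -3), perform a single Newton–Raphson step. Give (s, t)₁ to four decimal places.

At (2, -3): F = (87.989992, -47.0000).
Jacobian J = [[4·t^2 - 3·t, 8·s·t - 3·s + sin(t) + 1], [2·s·t - 6·s, s^2 - 2·t + 4]].
At the point, J = [[45.0000, -53.141120], [-24.0000, 14.0000]] (det J = -645.386880).
Solving J·Δ = −F gives Δ = (-1.9613, -0.0050).
Then the next iterate is (s, t)₁ = (0.0387, -3.0050).

(0.0387, -3.0050)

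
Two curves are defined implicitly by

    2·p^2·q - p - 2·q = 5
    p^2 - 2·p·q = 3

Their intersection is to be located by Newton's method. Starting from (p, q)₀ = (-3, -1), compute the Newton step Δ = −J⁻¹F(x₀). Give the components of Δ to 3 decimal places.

(0.831, 0.554)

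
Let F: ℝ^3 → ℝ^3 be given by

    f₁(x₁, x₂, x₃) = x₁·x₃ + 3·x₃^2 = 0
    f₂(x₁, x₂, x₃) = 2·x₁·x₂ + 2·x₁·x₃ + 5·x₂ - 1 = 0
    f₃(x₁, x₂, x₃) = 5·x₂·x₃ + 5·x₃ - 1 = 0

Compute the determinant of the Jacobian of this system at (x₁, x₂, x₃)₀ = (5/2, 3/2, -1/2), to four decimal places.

-66.2500

J = [[x₃, 0, x₁ + 6·x₃], [2·x₂ + 2·x₃, 2·x₁ + 5, 2·x₁], [0, 5·x₃, 5·x₂ + 5]].
At the point, J = [[-0.5000, 0.0000, -0.5000], [2.0000, 10.0000, 5.0000], [0.0000, -2.5000, 12.5000]].
det J = -66.2500.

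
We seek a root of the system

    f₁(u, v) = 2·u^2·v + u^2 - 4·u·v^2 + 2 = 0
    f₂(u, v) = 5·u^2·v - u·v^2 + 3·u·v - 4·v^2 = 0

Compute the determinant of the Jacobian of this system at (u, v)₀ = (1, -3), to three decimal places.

J = [[4·u·v + 2·u - 4·v^2, 2·u^2 - 8·u·v], [10·u·v - v^2 + 3·v, 5·u^2 - 2·u·v + 3·u - 8·v]].
At the point, J = [[-46.000, 26.000], [-48.000, 38.000]].
det J = -500.000.

-500.000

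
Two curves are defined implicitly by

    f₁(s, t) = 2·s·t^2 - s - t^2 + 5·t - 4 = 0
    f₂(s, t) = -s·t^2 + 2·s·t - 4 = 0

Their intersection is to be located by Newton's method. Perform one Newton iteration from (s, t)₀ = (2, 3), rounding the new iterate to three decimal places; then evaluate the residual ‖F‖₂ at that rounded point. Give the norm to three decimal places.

11.487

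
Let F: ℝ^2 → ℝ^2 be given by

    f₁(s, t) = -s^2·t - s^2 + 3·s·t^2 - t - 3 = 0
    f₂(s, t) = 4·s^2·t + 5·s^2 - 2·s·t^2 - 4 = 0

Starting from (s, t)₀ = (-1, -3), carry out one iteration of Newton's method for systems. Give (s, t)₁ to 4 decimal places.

At (-1, -3): F = (-25.0000, 7.0000).
Jacobian J = [[-2·s·t - 2·s + 3·t^2, -s^2 + 6·s·t - 1], [8·s·t + 10·s - 2·t^2, 4·s^2 - 4·s·t]].
At the point, J = [[23.0000, 16.0000], [-4.0000, -8.0000]] (det J = -120.0000).
Solving J·Δ = −F gives Δ = (0.7333, 0.5083).
Then the next iterate is (s, t)₁ = (-0.2667, -2.4917).

(-0.2667, -2.4917)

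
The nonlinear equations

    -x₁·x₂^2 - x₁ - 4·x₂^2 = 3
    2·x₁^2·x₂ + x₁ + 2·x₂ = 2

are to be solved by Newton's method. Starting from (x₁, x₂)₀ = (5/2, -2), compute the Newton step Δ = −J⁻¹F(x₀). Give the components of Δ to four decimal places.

At (5/2, -2): F = (-31.5000, -28.5000).
Jacobian J = [[-x₂^2 - 1, -2·x₁·x₂ - 8·x₂], [4·x₁·x₂ + 1, 2·x₁^2 + 2]].
At the point, J = [[-5.0000, 26.0000], [-19.0000, 14.5000]] (det J = 421.5000).
Solving J·Δ = −F gives Δ = (-0.6744, 1.0819).

(-0.6744, 1.0819)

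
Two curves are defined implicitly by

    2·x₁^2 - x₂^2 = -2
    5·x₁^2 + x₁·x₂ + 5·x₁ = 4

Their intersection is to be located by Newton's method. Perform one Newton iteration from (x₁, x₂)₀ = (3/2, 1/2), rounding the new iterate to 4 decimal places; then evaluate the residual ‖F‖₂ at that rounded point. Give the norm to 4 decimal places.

2.5514

At (3/2, 1/2): F = (6.2500, 15.5000).
Jacobian J = [[4·x₁, -2·x₂], [10·x₁ + x₂ + 5, x₁]].
At the point, J = [[6.0000, -1.0000], [20.5000, 1.5000]] (det J = 29.5000).
Solving J·Δ = −F gives Δ = (-0.8432, 1.1907).
Then the next iterate is (x₁, x₂)₁ = (0.6568, 1.6907).
Re-evaluating at (0.6568, 1.6907): F = (0.004306, 2.551383), so ‖F‖₂ = 2.5514.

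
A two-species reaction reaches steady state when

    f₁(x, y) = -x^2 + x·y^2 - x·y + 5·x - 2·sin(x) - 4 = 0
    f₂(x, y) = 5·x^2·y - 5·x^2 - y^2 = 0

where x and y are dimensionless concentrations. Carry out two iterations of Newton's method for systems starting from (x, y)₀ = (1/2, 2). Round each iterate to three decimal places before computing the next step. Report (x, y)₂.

(0.874, 2.065)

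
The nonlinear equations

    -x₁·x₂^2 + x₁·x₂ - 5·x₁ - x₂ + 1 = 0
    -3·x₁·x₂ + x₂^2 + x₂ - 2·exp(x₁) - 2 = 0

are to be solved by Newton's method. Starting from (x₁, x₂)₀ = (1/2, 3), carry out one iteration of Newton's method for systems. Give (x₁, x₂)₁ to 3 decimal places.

(0.176, 1.875)

At (1/2, 3): F = (-7.500, 2.20256).
Jacobian J = [[-x₂^2 + x₂ - 5, -2·x₁·x₂ + x₁ - 1], [-3·x₂ - 2·exp(x₁), -3·x₁ + 2·x₂ + 1]].
At the point, J = [[-11.000, -3.500], [-12.29744, 5.500]] (det J = -103.54105).
Solving J·Δ = −F gives Δ = (-0.324, -1.125).
Then the next iterate is (x₁, x₂)₁ = (0.176, 1.875).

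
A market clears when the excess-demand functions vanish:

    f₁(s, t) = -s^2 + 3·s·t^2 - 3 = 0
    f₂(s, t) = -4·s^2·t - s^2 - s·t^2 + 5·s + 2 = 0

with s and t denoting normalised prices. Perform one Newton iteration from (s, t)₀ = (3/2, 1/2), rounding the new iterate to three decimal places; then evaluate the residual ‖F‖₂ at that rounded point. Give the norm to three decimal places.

At (3/2, 1/2): F = (-4.125, 2.375).
Jacobian J = [[-2·s + 3·t^2, 6·s·t], [-8·s·t - 2·s - t^2 + 5, -4·s^2 - 2·s·t]].
At the point, J = [[-2.250, 4.500], [-4.250, -10.500]] (det J = 42.750).
Solving J·Δ = −F gives Δ = (-0.763, 0.535).
Then the next iterate is (s, t)₁ = (0.737, 1.035).
Re-evaluating at (0.737, 1.035): F = (-1.17469, 2.10362), so ‖F‖₂ = 2.409.

2.409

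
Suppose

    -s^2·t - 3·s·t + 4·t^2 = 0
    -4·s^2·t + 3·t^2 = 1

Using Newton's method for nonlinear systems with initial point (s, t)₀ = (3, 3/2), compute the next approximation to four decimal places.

At (3, 3/2): F = (-18.0000, -48.2500).
Jacobian J = [[-2·s·t - 3·t, -s^2 - 3·s + 8·t], [-8·s·t, -4·s^2 + 6·t]].
At the point, J = [[-13.5000, -6.0000], [-36.0000, -27.0000]] (det J = 148.5000).
Solving J·Δ = −F gives Δ = (-1.3232, -0.0227).
Then the next iterate is (s, t)₁ = (1.6768, 1.4773).

(1.6768, 1.4773)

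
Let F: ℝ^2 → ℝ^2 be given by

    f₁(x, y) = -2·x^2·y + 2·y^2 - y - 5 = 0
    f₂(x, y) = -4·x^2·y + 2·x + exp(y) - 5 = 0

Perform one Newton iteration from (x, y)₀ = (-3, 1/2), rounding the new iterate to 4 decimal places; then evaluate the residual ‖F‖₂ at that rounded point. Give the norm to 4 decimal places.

15.4869

At (-3, 1/2): F = (-14.0000, -27.351279).
Jacobian J = [[-4·x·y, -2·x^2 + 4·y - 1], [-8·x·y + 2, -4·x^2 + exp(y)]].
At the point, J = [[6.0000, -17.0000], [14.0000, -34.351279]] (det J = 31.892328).
Solving J·Δ = −F gives Δ = (-0.5000, -1.0000).
Then the next iterate is (x, y)₁ = (-3.5000, -0.5000).
Re-evaluating at (-3.5000, -0.5000): F = (8.2500, 13.106531), so ‖F‖₂ = 15.4869.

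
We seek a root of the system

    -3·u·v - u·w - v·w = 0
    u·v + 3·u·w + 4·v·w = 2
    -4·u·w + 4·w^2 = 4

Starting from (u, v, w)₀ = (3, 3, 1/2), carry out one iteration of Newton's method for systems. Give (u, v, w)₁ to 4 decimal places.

At (3, 3, 1/2): F = (-30.0000, 17.5000, -9.0000).
Jacobian J = [[-3·v - w, -3·u - w, -u - v], [v + 3·w, u + 4·w, 3·u + 4·v], [-4·w, 0, -4·u + 8·w]].
At the point, J = [[-9.5000, -9.5000, -6.0000], [4.5000, 5.0000, 21.0000], [-2.0000, 0.0000, -8.0000]] (det J = 377.0000).
Solving J·Δ = −F gives Δ = (-3.7016, 0.6698, -0.1996).
Then the next iterate is (u, v, w)₁ = (-0.7016, 3.6698, 0.3004).

(-0.7016, 3.6698, 0.3004)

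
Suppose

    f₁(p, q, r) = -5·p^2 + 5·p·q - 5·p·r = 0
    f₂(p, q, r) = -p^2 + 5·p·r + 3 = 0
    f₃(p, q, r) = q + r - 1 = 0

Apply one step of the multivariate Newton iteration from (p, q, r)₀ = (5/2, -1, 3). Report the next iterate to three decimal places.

(1.490, -0.068, 1.068)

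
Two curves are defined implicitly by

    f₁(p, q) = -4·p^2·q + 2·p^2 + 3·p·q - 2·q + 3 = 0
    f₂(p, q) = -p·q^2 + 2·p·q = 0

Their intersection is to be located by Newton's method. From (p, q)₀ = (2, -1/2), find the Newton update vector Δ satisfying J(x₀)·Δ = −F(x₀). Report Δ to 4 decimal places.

(-1.0000, 0.2083)

At (2, -1/2): F = (17.0000, -2.5000).
Jacobian J = [[-8·p·q + 4·p + 3·q, -4·p^2 + 3·p - 2], [-q^2 + 2·q, -2·p·q + 2·p]].
At the point, J = [[14.5000, -12.0000], [-1.2500, 6.0000]] (det J = 72.0000).
Solving J·Δ = −F gives Δ = (-1.0000, 0.2083).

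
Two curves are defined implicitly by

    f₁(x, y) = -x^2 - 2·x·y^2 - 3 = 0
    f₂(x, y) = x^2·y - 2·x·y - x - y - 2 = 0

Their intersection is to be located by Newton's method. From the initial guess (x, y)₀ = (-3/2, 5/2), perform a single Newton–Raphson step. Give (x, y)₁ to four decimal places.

(-0.9171, 1.9692)

At (-3/2, 5/2): F = (13.5000, 10.1250).
Jacobian J = [[-2·x - 2·y^2, -4·x·y], [2·x·y - 2·y - 1, x^2 - 2·x - 1]].
At the point, J = [[-9.5000, 15.0000], [-13.5000, 4.2500]] (det J = 162.1250).
Solving J·Δ = −F gives Δ = (0.5829, -0.5308).
Then the next iterate is (x, y)₁ = (-0.9171, 1.9692).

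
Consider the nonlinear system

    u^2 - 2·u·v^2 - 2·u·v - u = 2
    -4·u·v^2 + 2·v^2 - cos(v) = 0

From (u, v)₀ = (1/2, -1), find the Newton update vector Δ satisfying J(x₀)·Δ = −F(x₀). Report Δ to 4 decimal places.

(-0.6084, 2.2500)

At (1/2, -1): F = (-2.2500, -0.540302).
Jacobian J = [[2·u - 2·v^2 - 2·v - 1, -4·u·v - 2·u], [-4·v^2, -8·u·v + 4·v + sin(v)]].
At the point, J = [[0.0000, 1.0000], [-4.0000, -0.841471]] (det J = 4.0000).
Solving J·Δ = −F gives Δ = (-0.6084, 2.2500).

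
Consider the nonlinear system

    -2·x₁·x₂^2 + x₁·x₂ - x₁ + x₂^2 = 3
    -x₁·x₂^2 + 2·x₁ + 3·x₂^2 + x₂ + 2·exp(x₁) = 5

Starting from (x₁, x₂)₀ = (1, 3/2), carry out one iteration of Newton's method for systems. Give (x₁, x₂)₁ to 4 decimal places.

At (1, 3/2): F = (-4.7500, 8.436564).
Jacobian J = [[-2·x₂^2 + x₂ - 1, -4·x₁·x₂ + x₁ + 2·x₂], [-x₂^2 + 2·exp(x₁) + 2, -2·x₁·x₂ + 6·x₂ + 1]].
At the point, J = [[-4.0000, -2.0000], [5.186564, 7.0000]] (det J = -17.626873).
Solving J·Δ = −F gives Δ = (-0.9291, -0.5168).
Then the next iterate is (x₁, x₂)₁ = (0.0709, 0.9832).

(0.0709, 0.9832)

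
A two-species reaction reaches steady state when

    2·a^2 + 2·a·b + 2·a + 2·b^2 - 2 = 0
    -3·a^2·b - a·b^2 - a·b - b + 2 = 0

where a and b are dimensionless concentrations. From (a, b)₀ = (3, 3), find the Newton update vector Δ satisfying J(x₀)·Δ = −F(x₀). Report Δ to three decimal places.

At (3, 3): F = (58.000, -118.000).
Jacobian J = [[4·a + 2·b + 2, 2·a + 4·b], [-6·a·b - b^2 - b, -3·a^2 - 2·a·b - a - 1]].
At the point, J = [[20.000, 18.000], [-66.000, -49.000]] (det J = 208.000).
Solving J·Δ = −F gives Δ = (3.452, -7.058).

(3.452, -7.058)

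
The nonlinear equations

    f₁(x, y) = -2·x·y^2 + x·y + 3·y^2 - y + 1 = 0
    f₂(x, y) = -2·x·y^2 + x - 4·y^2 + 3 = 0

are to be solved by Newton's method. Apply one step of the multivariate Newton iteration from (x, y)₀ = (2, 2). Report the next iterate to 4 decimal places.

At (2, 2): F = (-1.0000, -27.0000).
Jacobian J = [[-2·y^2 + y, -4·x·y + x + 6·y - 1], [-2·y^2 + 1, -4·x·y - 8·y]].
At the point, J = [[-6.0000, -3.0000], [-7.0000, -32.0000]] (det J = 171.0000).
Solving J·Δ = −F gives Δ = (0.2865, -0.9064).
Then the next iterate is (x, y)₁ = (2.2865, 1.0936).

(2.2865, 1.0936)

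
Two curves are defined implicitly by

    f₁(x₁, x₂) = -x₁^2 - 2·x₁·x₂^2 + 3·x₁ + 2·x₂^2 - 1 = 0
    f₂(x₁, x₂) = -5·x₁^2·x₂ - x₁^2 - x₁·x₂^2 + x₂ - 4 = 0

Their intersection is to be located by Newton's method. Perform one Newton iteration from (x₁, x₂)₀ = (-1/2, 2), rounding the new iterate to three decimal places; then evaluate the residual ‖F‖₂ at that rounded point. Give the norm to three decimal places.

At (-1/2, 2): F = (9.250, -2.750).
Jacobian J = [[-2·x₁ - 2·x₂^2 + 3, -4·x₁·x₂ + 4·x₂], [-10·x₁·x₂ - 2·x₁ - x₂^2, -5·x₁^2 - 2·x₁·x₂ + 1]].
At the point, J = [[-4.000, 12.000], [7.000, 1.750]] (det J = -91.000).
Solving J·Δ = −F gives Δ = (0.541, -0.591).
Then the next iterate is (x₁, x₂)₁ = (0.041, 1.409).
Re-evaluating at (0.041, 1.409): F = (2.92909, -2.68592), so ‖F‖₂ = 3.974.

3.974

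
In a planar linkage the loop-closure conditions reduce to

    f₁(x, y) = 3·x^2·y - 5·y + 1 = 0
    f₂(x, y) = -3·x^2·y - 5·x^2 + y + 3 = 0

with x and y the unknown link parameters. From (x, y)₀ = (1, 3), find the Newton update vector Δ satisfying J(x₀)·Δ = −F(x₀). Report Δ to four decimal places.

(-0.0652, -3.0870)

At (1, 3): F = (-5.0000, -8.0000).
Jacobian J = [[6·x·y, 3·x^2 - 5], [-6·x·y - 10·x, -3·x^2 + 1]].
At the point, J = [[18.0000, -2.0000], [-28.0000, -2.0000]] (det J = -92.0000).
Solving J·Δ = −F gives Δ = (-0.0652, -3.0870).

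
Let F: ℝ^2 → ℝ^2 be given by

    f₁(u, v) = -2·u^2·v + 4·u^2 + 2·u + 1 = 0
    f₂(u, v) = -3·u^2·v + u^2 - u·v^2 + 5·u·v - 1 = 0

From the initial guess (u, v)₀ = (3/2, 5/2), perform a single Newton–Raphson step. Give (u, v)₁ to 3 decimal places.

(0.745, 3.057)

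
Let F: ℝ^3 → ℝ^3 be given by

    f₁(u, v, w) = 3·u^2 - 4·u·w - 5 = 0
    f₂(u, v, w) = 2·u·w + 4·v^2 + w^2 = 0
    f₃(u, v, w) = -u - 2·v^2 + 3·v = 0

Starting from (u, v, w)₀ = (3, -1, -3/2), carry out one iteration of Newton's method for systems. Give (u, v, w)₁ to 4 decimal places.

(4.0192, 0.2885, 3.8718)

At (3, -1, -3/2): F = (40.0000, -2.7500, -8.0000).
Jacobian J = [[6·u - 4·w, 0, -4·u], [2·w, 8·v, 2·u + 2·w], [-1, -4·v + 3, 0]].
At the point, J = [[24.0000, 0.0000, -12.0000], [-3.0000, -8.0000, 3.0000], [-1.0000, 7.0000, 0.0000]] (det J = -156.0000).
Solving J·Δ = −F gives Δ = (1.0192, 1.2885, 5.3718).
Then the next iterate is (u, v, w)₁ = (4.0192, 0.2885, 3.8718).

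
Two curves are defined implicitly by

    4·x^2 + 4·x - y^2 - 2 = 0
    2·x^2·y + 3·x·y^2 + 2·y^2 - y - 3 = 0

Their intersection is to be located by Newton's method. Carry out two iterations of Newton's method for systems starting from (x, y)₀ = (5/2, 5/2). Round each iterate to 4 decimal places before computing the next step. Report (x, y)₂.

At (5/2, 5/2): F = (26.7500, 85.1250).
Jacobian J = [[8·x + 4, -2·y], [4·x·y + 3·y^2, 2·x^2 + 6·x·y + 4·y - 1]].
At the point, J = [[24.0000, -5.0000], [43.7500, 59.0000]] (det J = 1634.7500).
Solving J·Δ = −F gives Δ = (-1.2258, -0.5338).
Then the next iterate is (x, y)₁ = (1.2742, 1.9662).
Round to (1.2742, 1.9662) and repeat: F = (5.725200, 23.928225), J = [[14.1936, -3.9324], [21.619155, 25.143964]].
Δ = (-0.5387, -0.4885), so (x, y)₂ = (0.7355, 1.4777).

(0.7355, 1.4777)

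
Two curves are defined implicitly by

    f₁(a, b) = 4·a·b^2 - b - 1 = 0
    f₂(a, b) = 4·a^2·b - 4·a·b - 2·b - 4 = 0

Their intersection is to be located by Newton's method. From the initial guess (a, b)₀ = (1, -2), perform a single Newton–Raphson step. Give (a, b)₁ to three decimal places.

At (1, -2): F = (17.000, 0.000).
Jacobian J = [[4·b^2, 8·a·b - 1], [8·a·b - 4·b, 4·a^2 - 4·a - 2]].
At the point, J = [[16.000, -17.000], [-8.000, -2.000]] (det J = -168.000).
Solving J·Δ = −F gives Δ = (-0.202, 0.810).
Then the next iterate is (a, b)₁ = (0.798, -1.190).

(0.798, -1.190)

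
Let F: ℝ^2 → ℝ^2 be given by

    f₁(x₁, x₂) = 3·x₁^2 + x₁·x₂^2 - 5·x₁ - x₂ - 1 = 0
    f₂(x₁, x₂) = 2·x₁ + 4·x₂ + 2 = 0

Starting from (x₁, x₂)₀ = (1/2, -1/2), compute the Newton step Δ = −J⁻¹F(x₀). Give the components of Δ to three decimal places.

At (1/2, -1/2): F = (-2.125, 1.000).
Jacobian J = [[6·x₁ + x₂^2 - 5, 2·x₁·x₂ - 1], [2, 4]].
At the point, J = [[-1.750, -1.500], [2.000, 4.000]] (det J = -4.000).
Solving J·Δ = −F gives Δ = (-1.750, 0.625).

(-1.750, 0.625)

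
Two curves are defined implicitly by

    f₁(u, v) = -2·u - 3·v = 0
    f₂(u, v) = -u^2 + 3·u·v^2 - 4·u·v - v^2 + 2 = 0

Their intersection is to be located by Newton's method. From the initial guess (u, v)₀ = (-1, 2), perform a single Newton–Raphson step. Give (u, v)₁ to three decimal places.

(-1.643, 1.095)

At (-1, 2): F = (-4.000, -7.000).
Jacobian J = [[-2, -3], [-2·u + 3·v^2 - 4·v, 6·u·v - 4·u - 2·v]].
At the point, J = [[-2.000, -3.000], [6.000, -12.000]] (det J = 42.000).
Solving J·Δ = −F gives Δ = (-0.643, -0.905).
Then the next iterate is (u, v)₁ = (-1.643, 1.095).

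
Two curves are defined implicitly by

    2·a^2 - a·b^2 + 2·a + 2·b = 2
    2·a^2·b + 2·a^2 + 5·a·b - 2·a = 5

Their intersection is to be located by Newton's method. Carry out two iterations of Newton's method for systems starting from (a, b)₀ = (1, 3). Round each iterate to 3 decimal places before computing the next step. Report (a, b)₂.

(1.555, -7.957)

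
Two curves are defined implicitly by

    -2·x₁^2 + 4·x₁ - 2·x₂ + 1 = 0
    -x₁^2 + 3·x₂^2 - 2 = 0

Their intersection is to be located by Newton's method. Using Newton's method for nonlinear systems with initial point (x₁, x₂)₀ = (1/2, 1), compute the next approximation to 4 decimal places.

(0.0500, 0.8000)

At (1/2, 1): F = (0.5000, 0.7500).
Jacobian J = [[-4·x₁ + 4, -2], [-2·x₁, 6·x₂]].
At the point, J = [[2.0000, -2.0000], [-1.0000, 6.0000]] (det J = 10.0000).
Solving J·Δ = −F gives Δ = (-0.4500, -0.2000).
Then the next iterate is (x₁, x₂)₁ = (0.0500, 0.8000).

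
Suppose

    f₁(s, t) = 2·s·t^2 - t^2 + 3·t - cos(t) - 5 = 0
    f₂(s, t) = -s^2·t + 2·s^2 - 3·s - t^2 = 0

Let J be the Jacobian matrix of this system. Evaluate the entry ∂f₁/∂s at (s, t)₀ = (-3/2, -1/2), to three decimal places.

0.500

∂f₁/∂s = 2·t^2.
At (-3/2, -1/2) this is 0.500.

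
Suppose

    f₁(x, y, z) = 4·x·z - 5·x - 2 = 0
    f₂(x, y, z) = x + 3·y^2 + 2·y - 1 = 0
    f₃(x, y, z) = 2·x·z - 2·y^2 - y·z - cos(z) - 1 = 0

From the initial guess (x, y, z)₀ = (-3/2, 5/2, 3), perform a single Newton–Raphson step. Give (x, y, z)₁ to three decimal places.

(1.612, 1.067, 4.548)

At (-3/2, 5/2, 3): F = (-12.500, 21.250, -29.01001).
Jacobian J = [[4·z - 5, 0, 4·x], [1, 6·y + 2, 0], [2·z, -4·y - z, 2·x - y + sin(z)]].
At the point, J = [[7.000, 0.000, -6.000], [1.000, 17.000, 0.000], [6.000, -13.000, -5.35888]] (det J = 52.29328).
Solving J·Δ = −F gives Δ = (3.112, -1.433, 1.548).
Then the next iterate is (x, y, z)₁ = (1.612, 1.067, 4.548).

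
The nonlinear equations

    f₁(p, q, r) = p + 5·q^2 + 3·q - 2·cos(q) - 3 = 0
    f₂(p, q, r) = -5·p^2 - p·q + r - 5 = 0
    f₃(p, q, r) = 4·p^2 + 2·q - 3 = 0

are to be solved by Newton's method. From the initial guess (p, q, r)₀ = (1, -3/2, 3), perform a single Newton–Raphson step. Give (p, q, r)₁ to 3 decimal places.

(1.165, -1.159, 10.241)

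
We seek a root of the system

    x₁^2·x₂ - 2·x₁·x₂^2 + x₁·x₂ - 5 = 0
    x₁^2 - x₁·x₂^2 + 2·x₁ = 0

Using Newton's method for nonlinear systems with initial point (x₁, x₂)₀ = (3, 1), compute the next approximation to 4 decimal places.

At (3, 1): F = (1.0000, 12.0000).
Jacobian J = [[2·x₁·x₂ - 2·x₂^2 + x₂, x₁^2 - 4·x₁·x₂ + x₁], [2·x₁ - x₂^2 + 2, -2·x₁·x₂]].
At the point, J = [[5.0000, 0.0000], [7.0000, -6.0000]] (det J = -30.0000).
Solving J·Δ = −F gives Δ = (-0.2000, 1.7667).
Then the next iterate is (x₁, x₂)₁ = (2.8000, 2.7667).

(2.8000, 2.7667)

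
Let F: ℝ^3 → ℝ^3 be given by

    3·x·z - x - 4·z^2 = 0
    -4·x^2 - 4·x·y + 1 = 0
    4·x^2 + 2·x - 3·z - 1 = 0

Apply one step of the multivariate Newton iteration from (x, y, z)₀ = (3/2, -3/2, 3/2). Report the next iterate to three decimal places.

(0.865, -0.698, 0.704)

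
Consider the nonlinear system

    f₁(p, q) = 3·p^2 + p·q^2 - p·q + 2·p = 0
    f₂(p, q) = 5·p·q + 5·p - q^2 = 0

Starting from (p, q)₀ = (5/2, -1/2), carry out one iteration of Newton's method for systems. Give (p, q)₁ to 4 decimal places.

At (5/2, -1/2): F = (25.6250, 6.0000).
Jacobian J = [[6·p + q^2 - q + 2, 2·p·q - p], [5·q + 5, 5·p - 2·q]].
At the point, J = [[17.7500, -5.0000], [2.5000, 13.5000]] (det J = 252.1250).
Solving J·Δ = −F gives Δ = (-1.4911, -0.1683).
Then the next iterate is (p, q)₁ = (1.0089, -0.6683).

(1.0089, -0.6683)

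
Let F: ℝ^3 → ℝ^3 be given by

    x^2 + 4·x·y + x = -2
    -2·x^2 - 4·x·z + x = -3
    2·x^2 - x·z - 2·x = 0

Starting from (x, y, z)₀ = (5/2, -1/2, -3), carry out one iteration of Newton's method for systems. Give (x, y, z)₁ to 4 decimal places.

(1.5976, -0.7140, -0.9707)

At (5/2, -1/2, -3): F = (5.7500, 23.0000, 15.0000).
Jacobian J = [[2·x + 4·y + 1, 4·x, 0], [-4·x - 4·z + 1, 0, -4·x], [4·x - z - 2, 0, -x]].
At the point, J = [[4.0000, 10.0000, 0.0000], [3.0000, 0.0000, -10.0000], [11.0000, 0.0000, -2.5000]] (det J = -1025.0000).
Solving J·Δ = −F gives Δ = (-0.9024, -0.2140, 2.0293).
Then the next iterate is (x, y, z)₁ = (1.5976, -0.7140, -0.9707).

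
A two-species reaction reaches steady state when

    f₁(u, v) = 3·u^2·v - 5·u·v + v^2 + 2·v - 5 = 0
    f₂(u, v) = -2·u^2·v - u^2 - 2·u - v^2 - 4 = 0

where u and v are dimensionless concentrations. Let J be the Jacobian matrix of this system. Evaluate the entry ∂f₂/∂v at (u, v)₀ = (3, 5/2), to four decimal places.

-23.0000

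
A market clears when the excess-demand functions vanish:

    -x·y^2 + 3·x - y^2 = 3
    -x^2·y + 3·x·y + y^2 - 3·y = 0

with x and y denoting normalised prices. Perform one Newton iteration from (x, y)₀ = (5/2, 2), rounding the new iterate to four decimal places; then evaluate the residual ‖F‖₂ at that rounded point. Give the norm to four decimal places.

2.0742

At (5/2, 2): F = (-9.5000, 0.5000).
Jacobian J = [[-y^2 + 3, -2·x·y - 2·y], [-2·x·y + 3·y, -x^2 + 3·x + 2·y - 3]].
At the point, J = [[-1.0000, -14.0000], [-4.0000, 2.2500]] (det J = -58.2500).
Solving J·Δ = −F gives Δ = (-0.2468, -0.6609).
Then the next iterate is (x, y)₁ = (2.2532, 1.3391).
Re-evaluating at (2.2532, 1.3391): F = (-2.074002, 0.029179), so ‖F‖₂ = 2.0742.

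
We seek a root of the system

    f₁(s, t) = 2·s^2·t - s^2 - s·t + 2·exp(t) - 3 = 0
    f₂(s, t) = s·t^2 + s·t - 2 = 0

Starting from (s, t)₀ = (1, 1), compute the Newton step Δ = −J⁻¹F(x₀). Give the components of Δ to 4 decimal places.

At (1, 1): F = (2.436564, 0.0000).
Jacobian J = [[4·s·t - 2·s - t, 2·s^2 - s + 2·exp(t)], [t^2 + t, 2·s·t + s]].
At the point, J = [[1.0000, 6.436564], [2.0000, 3.0000]] (det J = -9.873127).
Solving J·Δ = −F gives Δ = (0.7404, -0.4936).

(0.7404, -0.4936)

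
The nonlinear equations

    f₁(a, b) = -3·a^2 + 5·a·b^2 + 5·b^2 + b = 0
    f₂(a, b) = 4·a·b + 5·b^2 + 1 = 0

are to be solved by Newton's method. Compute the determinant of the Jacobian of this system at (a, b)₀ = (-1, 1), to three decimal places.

J = [[-6·a + 5·b^2, 10·a·b + 10·b + 1], [4·b, 4·a + 10·b]].
At the point, J = [[11.000, 1.000], [4.000, 6.000]].
det J = 62.000.

62.000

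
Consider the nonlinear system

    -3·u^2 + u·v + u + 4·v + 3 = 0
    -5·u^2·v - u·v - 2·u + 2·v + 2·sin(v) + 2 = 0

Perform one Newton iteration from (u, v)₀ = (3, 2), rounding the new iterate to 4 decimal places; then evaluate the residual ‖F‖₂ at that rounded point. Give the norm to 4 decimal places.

At (3, 2): F = (-7.0000, -94.181405).
Jacobian J = [[-6·u + v + 1, u + 4], [-10·u·v - v - 2, -5·u^2 - u + 2·cos(v) + 2]].
At the point, J = [[-15.0000, 7.0000], [-64.0000, -46.832294]] (det J = 1150.484405).
Solving J·Δ = −F gives Δ = (-0.8580, -0.8385).
Then the next iterate is (u, v)₁ = (2.1420, 1.1615).
Re-evaluating at (2.1420, 1.1615): F = (-1.488559, -27.259893), so ‖F‖₂ = 27.3005.

27.3005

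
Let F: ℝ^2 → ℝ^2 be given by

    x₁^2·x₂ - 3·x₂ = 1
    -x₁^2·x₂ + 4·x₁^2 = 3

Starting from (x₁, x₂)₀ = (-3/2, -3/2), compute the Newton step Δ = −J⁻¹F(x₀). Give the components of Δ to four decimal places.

At (-3/2, -3/2): F = (0.1250, 9.3750).
Jacobian J = [[2·x₁·x₂, x₁^2 - 3], [-2·x₁·x₂ + 8·x₁, -x₁^2]].
At the point, J = [[4.5000, -0.7500], [-16.5000, -2.2500]] (det J = -22.5000).
Solving J·Δ = −F gives Δ = (0.3000, 1.9667).

(0.3000, 1.9667)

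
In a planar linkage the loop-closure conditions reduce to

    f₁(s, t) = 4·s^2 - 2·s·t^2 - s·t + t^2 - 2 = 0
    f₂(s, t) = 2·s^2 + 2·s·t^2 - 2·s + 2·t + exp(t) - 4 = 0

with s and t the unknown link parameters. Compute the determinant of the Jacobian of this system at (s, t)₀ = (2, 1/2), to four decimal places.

147.2308

J = [[8·s - 2·t^2 - t, -4·s·t - s + 2·t], [4·s + 2·t^2 - 2, 4·s·t + exp(t) + 2]].
At the point, J = [[15.0000, -5.0000], [6.5000, 7.648721]].
det J = 147.2308.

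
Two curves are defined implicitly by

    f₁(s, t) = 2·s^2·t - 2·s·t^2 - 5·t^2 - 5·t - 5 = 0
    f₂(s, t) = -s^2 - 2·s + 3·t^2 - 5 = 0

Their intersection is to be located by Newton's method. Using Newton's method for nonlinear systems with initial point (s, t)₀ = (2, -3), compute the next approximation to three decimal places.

(1.169, -1.945)

At (2, -3): F = (-95.000, 14.000).
Jacobian J = [[4·s·t - 2·t^2, 2·s^2 - 4·s·t - 10·t - 5], [-2·s - 2, 6·t]].
At the point, J = [[-42.000, 57.000], [-6.000, -18.000]] (det J = 1098.000).
Solving J·Δ = −F gives Δ = (-0.831, 1.055).
Then the next iterate is (s, t)₁ = (1.169, -1.945).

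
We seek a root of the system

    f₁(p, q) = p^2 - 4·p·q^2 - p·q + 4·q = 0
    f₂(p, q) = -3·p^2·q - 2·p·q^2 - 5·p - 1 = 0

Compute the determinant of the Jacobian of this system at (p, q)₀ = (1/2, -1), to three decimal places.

J = [[2·p - 4·q^2 - q, -8·p·q - p + 4], [-6·p·q - 2·q^2 - 5, -3·p^2 - 4·p·q]].
At the point, J = [[-2.000, 7.500], [-4.000, 1.250]].
det J = 27.500.

27.500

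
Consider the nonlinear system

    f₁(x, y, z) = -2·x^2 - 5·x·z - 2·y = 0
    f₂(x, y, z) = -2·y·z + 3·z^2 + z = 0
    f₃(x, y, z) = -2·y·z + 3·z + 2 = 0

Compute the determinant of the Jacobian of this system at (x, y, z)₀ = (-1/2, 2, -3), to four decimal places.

2040.0000

J = [[-4·x - 5·z, -2, -5·x], [0, -2·z, -2·y + 6·z + 1], [0, -2·z, -2·y + 3]].
At the point, J = [[17.0000, -2.0000, 2.5000], [0.0000, 6.0000, -21.0000], [0.0000, 6.0000, -1.0000]].
det J = 2040.0000.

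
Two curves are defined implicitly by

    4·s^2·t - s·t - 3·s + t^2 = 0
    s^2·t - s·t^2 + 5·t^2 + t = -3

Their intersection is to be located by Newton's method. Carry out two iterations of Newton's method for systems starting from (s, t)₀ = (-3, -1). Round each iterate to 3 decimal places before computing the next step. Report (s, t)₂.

(-3.137, -0.121)

At (-3, -1): F = (-29.000, 1.000).
Jacobian J = [[8·s·t - t - 3, 4·s^2 - s + 2·t], [2·s·t - t^2, s^2 - 2·s·t + 10·t + 1]].
At the point, J = [[22.000, 37.000], [5.000, -6.000]] (det J = -317.000).
Solving J·Δ = −F gives Δ = (0.432, 0.527).
Then the next iterate is (s, t)₁ = (-2.568, -0.473).
Round to (-2.568, -0.473) and repeat: F = (-5.76396, 1.10092), J = [[7.19031, 28.00050], [2.20560, 0.43530]].
Δ = (-0.569, 0.352), so (s, t)₂ = (-3.137, -0.121).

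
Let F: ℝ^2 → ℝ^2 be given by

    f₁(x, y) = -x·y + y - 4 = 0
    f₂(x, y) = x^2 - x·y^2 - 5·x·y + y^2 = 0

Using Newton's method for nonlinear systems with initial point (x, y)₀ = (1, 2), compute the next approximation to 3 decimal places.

At (1, 2): F = (-4.000, -9.000).
Jacobian J = [[-y, -x + 1], [2·x - y^2 - 5·y, -2·x·y - 5·x + 2·y]].
At the point, J = [[-2.000, 0.000], [-12.000, -5.000]] (det J = 10.000).
Solving J·Δ = −F gives Δ = (-2.000, 3.000).
Then the next iterate is (x, y)₁ = (-1.000, 5.000).

(-1.000, 5.000)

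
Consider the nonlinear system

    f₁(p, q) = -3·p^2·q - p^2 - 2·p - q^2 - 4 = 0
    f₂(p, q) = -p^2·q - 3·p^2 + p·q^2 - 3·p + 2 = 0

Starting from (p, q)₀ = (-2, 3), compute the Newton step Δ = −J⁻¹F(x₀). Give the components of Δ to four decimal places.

At (-2, 3): F = (-49.0000, -34.0000).
Jacobian J = [[-6·p·q - 2·p - 2, -3·p^2 - 2·q], [-2·p·q - 6·p + q^2 - 3, -p^2 + 2·p·q]].
At the point, J = [[38.0000, -18.0000], [30.0000, -16.0000]] (det J = -68.0000).
Solving J·Δ = −F gives Δ = (2.5294, 2.6176).

(2.5294, 2.6176)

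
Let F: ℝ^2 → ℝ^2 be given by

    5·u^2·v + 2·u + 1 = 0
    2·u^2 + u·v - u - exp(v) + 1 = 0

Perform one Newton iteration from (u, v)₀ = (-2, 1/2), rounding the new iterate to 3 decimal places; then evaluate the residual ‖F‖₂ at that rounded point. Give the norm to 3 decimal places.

2.618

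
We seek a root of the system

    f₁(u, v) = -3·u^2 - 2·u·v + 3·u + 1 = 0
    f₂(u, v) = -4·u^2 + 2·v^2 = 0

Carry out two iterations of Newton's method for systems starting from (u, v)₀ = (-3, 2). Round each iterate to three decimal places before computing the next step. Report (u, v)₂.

(2.483, 1.417)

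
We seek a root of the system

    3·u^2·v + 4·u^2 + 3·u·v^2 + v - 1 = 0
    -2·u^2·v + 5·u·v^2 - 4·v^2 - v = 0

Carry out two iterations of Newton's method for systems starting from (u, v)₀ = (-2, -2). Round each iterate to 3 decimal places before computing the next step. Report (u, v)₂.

(-1.900, -0.790)

At (-2, -2): F = (-35.000, -38.000).
Jacobian J = [[6·u·v + 8·u + 3·v^2, 3·u^2 + 6·u·v + 1], [-4·u·v + 5·v^2, -2·u^2 + 10·u·v - 8·v - 1]].
At the point, J = [[20.000, 37.000], [4.000, 47.000]] (det J = 792.000).
Solving J·Δ = −F gives Δ = (0.302, 0.783).
Then the next iterate is (u, v)₁ = (-1.698, -1.217).
Round to (-1.698, -1.217) and repeat: F = (-8.75543, -10.26408), J = [[3.25806, 22.04841], [-0.86042, 23.63425]].
Δ = (-0.202, 0.427), so (u, v)₂ = (-1.900, -0.790).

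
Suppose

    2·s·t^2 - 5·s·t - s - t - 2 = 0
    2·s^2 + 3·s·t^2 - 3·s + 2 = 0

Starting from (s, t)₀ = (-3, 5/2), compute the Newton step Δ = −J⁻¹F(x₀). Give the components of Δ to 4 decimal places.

At (-3, 5/2): F = (-1.5000, -27.2500).
Jacobian J = [[2·t^2 - 5·t - 1, 4·s·t - 5·s - 1], [4·s + 3·t^2 - 3, 6·s·t]].
At the point, J = [[-1.0000, -16.0000], [3.7500, -45.0000]] (det J = 105.0000).
Solving J·Δ = −F gives Δ = (3.5095, -0.3131).

(3.5095, -0.3131)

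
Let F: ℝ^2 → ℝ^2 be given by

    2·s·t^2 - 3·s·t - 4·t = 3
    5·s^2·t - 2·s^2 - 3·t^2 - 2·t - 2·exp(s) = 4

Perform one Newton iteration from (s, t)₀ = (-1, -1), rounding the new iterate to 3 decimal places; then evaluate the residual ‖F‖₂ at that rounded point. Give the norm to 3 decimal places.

6.680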